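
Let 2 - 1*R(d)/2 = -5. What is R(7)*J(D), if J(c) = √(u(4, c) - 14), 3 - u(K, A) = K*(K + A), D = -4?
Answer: 14*I*√11 ≈ 46.433*I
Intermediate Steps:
u(K, A) = 3 - K*(A + K) (u(K, A) = 3 - K*(K + A) = 3 - K*(A + K))
R(d) = 14 (R(d) = 4 - 2*(-5) = 4 + 10 = 14)
J(c) = √(-27 - 4*c) (J(c) = √((3 - 1*4² - 1*c*4) - 14) = √((3 - 1*16 - 4*c) - 14) = √((3 - 16 - 4*c) - 14) = √((-13 - 4*c) - 14) = √(-27 - 4*c))
R(7)*J(D) = 14*√(-27 - 4*(-4)) = 14*√(-27 + 16) = 14*√(-11) = 14*(I*√11) = 14*I*√11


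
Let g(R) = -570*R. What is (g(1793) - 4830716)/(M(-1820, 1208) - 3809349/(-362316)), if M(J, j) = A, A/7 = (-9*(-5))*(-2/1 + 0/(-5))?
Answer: 64258674952/6801507 ≈ 9447.7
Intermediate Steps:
A = -630 (A = 7*((-9*(-5))*(-2/1 + 0/(-5))) = 7*(45*(-2*1 + 0*(-1/5))) = 7*(45*(-2 + 0)) = 7*(45*(-2)) = 7*(-90) = -630)
M(J, j) = -630
(g(1793) - 4830716)/(M(-1820, 1208) - 3809349/(-362316)) = (-570*1793 - 4830716)/(-630 - 3809349/(-362316)) = (-1022010 - 4830716)/(-630 - 3809349*(-1/362316)) = -5852726/(-630 + 1269783/120772) = -5852726/(-74816577/120772) = -5852726*(-120772/74816577) = 64258674952/6801507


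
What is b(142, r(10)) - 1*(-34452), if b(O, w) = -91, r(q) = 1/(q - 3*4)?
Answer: 34361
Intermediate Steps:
r(q) = 1/(-12 + q) (r(q) = 1/(q - 12) = 1/(-12 + q))
b(142, r(10)) - 1*(-34452) = -91 - 1*(-34452) = -91 + 34452 = 34361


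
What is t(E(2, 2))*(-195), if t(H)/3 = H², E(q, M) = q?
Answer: -2340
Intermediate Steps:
t(H) = 3*H²
t(E(2, 2))*(-195) = (3*2²)*(-195) = (3*4)*(-195) = 12*(-195) = -2340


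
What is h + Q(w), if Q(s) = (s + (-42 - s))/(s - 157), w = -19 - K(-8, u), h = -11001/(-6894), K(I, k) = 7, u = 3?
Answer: 255859/140178 ≈ 1.8252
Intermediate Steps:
h = 3667/2298 (h = -11001*(-1/6894) = 3667/2298 ≈ 1.5957)
w = -26 (w = -19 - 1*7 = -19 - 7 = -26)
Q(s) = -42/(-157 + s)
h + Q(w) = 3667/2298 - 42/(-157 - 26) = 3667/2298 - 42/(-183) = 3667/2298 - 42*(-1/183) = 3667/2298 + 14/61 = 255859/140178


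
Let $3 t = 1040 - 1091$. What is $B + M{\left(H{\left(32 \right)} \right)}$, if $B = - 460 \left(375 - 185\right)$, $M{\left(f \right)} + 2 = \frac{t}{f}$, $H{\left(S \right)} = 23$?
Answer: $- \frac{2010263}{23} \approx -87403.0$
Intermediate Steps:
$t = -17$ ($t = \frac{1040 - 1091}{3} = \frac{1}{3} \left(-51\right) = -17$)
$M{\left(f \right)} = -2 - \frac{17}{f}$
$B = -87400$ ($B = \left(-460\right) 190 = -87400$)
$B + M{\left(H{\left(32 \right)} \right)} = -87400 - \left(2 + \frac{17}{23}\right) = -87400 - \frac{63}{23} = - \frac{2010263}{23}$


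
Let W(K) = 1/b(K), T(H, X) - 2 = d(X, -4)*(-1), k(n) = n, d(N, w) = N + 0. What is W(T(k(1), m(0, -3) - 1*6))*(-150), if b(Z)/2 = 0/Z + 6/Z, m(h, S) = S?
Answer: -275/2 ≈ -137.50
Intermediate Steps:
d(N, w) = N
b(Z) = 12/Z (b(Z) = 2*(0/Z + 6/Z) = 2*(0 + 6/Z) = 2*(6/Z) = 12/Z)
T(H, X) = 2 - X (T(H, X) = 2 + X*(-1) = 2 - X)
W(K) = K/12 (W(K) = 1/(12/K) = K/12)
W(T(k(1), m(0, -3) - 1*6))*(-150) = ((2 - (-3 - 1*6))/12)*(-150) = ((2 - (-3 - 6))/12)*(-150) = ((2 - 1*(-9))/12)*(-150) = ((2 + 9)/12)*(-150) = ((1/12)*11)*(-150) = (11/12)*(-150) = -275/2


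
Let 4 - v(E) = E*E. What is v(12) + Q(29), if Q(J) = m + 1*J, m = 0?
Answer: -111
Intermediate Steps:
v(E) = 4 - E**2 (v(E) = 4 - E*E = 4 - E**2)
Q(J) = J (Q(J) = 0 + 1*J = 0 + J = J)
v(12) + Q(29) = (4 - 1*12**2) + 29 = (4 - 1*144) + 29 = (4 - 144) + 29 = -140 + 29 = -111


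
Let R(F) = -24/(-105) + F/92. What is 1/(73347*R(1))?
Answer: 140/2458719 ≈ 5.6940e-5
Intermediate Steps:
R(F) = 8/35 + F/92 (R(F) = -24*(-1/105) + F*(1/92) = 8/35 + F/92)
1/(73347*R(1)) = 1/(73347*(8/35 + (1/92)*1)) = 1/(73347*(8/35 + 1/92)) = 1/(73347*(771/3220)) = (1/73347)*(3220/771) = 140/2458719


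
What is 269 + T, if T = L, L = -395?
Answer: -126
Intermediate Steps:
T = -395
269 + T = 269 - 395 = -126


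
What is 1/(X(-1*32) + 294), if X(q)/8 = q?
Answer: 1/38 ≈ 0.026316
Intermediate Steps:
X(q) = 8*q
1/(X(-1*32) + 294) = 1/(8*(-1*32) + 294) = 1/(8*(-32) + 294) = 1/(-256 + 294) = 1/38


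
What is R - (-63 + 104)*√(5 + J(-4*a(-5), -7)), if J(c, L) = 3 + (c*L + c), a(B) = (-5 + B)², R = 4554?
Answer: 4554 - 82*√602 ≈ 2542.1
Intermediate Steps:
J(c, L) = 3 + c + L*c (J(c, L) = 3 + (L*c + c) = 3 + (c + L*c) = 3 + c + L*c)
R - (-63 + 104)*√(5 + J(-4*a(-5), -7)) = 4554 - (-63 + 104)*√(5 + (3 - 4*(-5 - 5)² - (-28)*(-5 - 5)²)) = 4554 - 41*√(5 + (3 - 4*(-10)² - (-28)*(-10)²)) = 4554 - 41*√(5 + (3 - 4*100 - (-28)*100)) = 4554 - 41*√(5 + (3 - 400 - 7*(-400))) = 4554 - 41*√(5 + (3 - 400 + 2800)) = 4554 - 41*√(5 + 2403) = 4554 - 41*√2408 = 4554 - 41*2*√602 = 4554 - 82*√602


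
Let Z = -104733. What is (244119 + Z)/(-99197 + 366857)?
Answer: 23231/44610 ≈ 0.52076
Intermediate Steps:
(244119 + Z)/(-99197 + 366857) = (244119 - 104733)/(-99197 + 366857) = 139386/267660 = 139386*(1/267660) = 23231/44610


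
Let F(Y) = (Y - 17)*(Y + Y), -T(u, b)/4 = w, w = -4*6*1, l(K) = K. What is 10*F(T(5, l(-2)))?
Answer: 151680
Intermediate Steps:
w = -24 (w = -24*1 = -24)
T(u, b) = 96 (T(u, b) = -4*(-24) = 96)
F(Y) = 2*Y*(-17 + Y) (F(Y) = (-17 + Y)*(2*Y) = 2*Y*(-17 + Y))
10*F(T(5, l(-2))) = 10*(2*96*(-17 + 96)) = 10*(2*96*79) = 10*15168 = 151680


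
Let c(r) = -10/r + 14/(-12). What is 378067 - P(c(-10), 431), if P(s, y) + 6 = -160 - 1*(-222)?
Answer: 378011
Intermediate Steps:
c(r) = -7/6 - 10/r (c(r) = -10/r + 14*(-1/12) = -10/r - 7/6 = -7/6 - 10/r)
P(s, y) = 56 (P(s, y) = -6 + (-160 - 1*(-222)) = -6 + (-160 + 222) = -6 + 62 = 56)
378067 - P(c(-10), 431) = 378067 - 1*56 = 378067 - 56 = 378011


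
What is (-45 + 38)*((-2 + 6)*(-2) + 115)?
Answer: -749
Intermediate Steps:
(-45 + 38)*((-2 + 6)*(-2) + 115) = -7*(4*(-2) + 115) = -7*(-8 + 115) = -7*107 = -749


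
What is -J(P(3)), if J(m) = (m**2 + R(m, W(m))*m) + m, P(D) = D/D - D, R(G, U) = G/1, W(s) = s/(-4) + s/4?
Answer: -6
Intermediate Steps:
W(s) = 0 (W(s) = s*(-1/4) + s*(1/4) = -s/4 + s/4 = 0)
R(G, U) = G (R(G, U) = G*1 = G)
P(D) = 1 - D
J(m) = m + 2*m**2 (J(m) = (m**2 + m*m) + m = (m**2 + m**2) + m = 2*m**2 + m = m + 2*m**2)
-J(P(3)) = -(1 - 1*3)*(1 + 2*(1 - 1*3)) = -(1 - 3)*(1 + 2*(1 - 3)) = -(-2)*(1 + 2*(-2)) = -(-2)*(1 - 4) = -(-2)*(-3) = -1*6 = -6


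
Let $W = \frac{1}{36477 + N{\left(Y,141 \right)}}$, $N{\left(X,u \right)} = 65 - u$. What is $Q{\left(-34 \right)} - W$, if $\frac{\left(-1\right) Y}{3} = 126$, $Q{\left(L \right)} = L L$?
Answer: $\frac{42079555}{36401} \approx 1156.0$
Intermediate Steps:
$Q{\left(L \right)} = L^{2}$
$Y = -378$ ($Y = \left(-3\right) 126 = -378$)
$W = \frac{1}{36401}$ ($W = \frac{1}{36477 + \left(65 - 141\right)} = \frac{1}{36477 - 76} = \frac{1}{36401} \approx 2.7472 \cdot 10^{-5}$)
$Q{\left(-34 \right)} - W = \left(-34\right)^{2} - \frac{1}{36401} = 1156 - \frac{1}{36401} = \frac{42079555}{36401}$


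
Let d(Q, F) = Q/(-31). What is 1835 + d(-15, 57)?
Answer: 56900/31 ≈ 1835.5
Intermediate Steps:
d(Q, F) = -Q/31 (d(Q, F) = Q*(-1/31) = -Q/31)
1835 + d(-15, 57) = 1835 - 1/31*(-15) = 1835 + 15/31 = 56900/31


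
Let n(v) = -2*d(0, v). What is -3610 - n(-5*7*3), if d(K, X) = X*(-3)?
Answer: -2980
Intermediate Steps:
d(K, X) = -3*X
n(v) = 6*v (n(v) = -(-6)*v = 6*v)
-3610 - n(-5*7*3) = -3610 - 6*-5*7*3 = -3610 - 6*(-35*3) = -3610 - 6*(-105) = -3610 - 1*(-630) = -3610 + 630 = -2980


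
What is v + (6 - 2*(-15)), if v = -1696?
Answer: -1660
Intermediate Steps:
v + (6 - 2*(-15)) = -1696 + (6 - 2*(-15)) = -1696 + (6 + 30) = -1696 + 36 = -1660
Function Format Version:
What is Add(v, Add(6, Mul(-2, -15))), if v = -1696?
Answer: -1660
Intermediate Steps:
Add(v, Add(6, Mul(-2, -15))) = Add(-1696, Add(6, Mul(-2, -15))) = Add(-1696, Add(6, 30)) = Add(-1696, 36) = -1660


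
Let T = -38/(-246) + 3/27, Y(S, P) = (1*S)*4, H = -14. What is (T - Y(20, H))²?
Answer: 865654084/136161 ≈ 6357.6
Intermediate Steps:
Y(S, P) = 4*S (Y(S, P) = S*4 = 4*S)
T = 98/369 (T = -38*(-1/246) + 3*(1/27) = 19/123 + ⅑ = 98/369 ≈ 0.26558)
(T - Y(20, H))² = (98/369 - 4*20)² = (98/369 - 1*80)² = (98/369 - 80)² = (-29422/369)² = 865654084/136161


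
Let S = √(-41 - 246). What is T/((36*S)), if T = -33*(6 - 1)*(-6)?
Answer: -55*I*√287/574 ≈ -1.6233*I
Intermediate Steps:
S = I*√287 (S = √(-287) = I*√287 ≈ 16.941*I)
T = 990 (T = -165*(-6) = -33*(-30) = 990)
T/((36*S)) = 990/((36*(I*√287))) = 990/((36*I*√287)) = 990*(-I*√287/10332) = -55*I*√287/574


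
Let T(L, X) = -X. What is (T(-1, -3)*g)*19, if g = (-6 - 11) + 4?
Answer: -741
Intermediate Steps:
g = -13 (g = -17 + 4 = -13)
(T(-1, -3)*g)*19 = (-1*(-3)*(-13))*19 = (3*(-13))*19 = -39*19 = -741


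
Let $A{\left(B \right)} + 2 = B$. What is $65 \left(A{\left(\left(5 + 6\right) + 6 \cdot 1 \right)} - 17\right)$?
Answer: $-130$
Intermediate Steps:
$A{\left(B \right)} = -2 + B$
$65 \left(A{\left(\left(5 + 6\right) + 6 \cdot 1 \right)} - 17\right) = 65 \left(\left(-2 + \left(\left(5 + 6\right) + 6 \cdot 1\right)\right) - 17\right) = 65 \left(\left(-2 + \left(11 + 6\right)\right) - 17\right) = 65 \left(\left(-2 + 17\right) - 17\right) = 65 \left(15 - 17\right) = 65 \left(-2\right) = -130$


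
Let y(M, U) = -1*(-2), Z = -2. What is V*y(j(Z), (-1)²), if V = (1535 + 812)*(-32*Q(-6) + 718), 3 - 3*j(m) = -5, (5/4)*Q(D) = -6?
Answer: 20456452/5 ≈ 4.0913e+6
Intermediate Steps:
Q(D) = -24/5 (Q(D) = (⅘)*(-6) = -24/5)
j(m) = 8/3 (j(m) = 1 - ⅓*(-5) = 1 + 5/3 = 8/3)
y(M, U) = 2
V = 10228226/5 (V = (1535 + 812)*(-32*(-24/5) + 718) = 2347*(768/5 + 718) = 2347*(4358/5) = 10228226/5 ≈ 2.0456e+6)
V*y(j(Z), (-1)²) = (10228226/5)*2 = 20456452/5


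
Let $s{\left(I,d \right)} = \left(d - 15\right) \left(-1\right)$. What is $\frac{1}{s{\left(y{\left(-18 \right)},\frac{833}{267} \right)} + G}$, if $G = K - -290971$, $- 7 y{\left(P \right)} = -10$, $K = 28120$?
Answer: $\frac{267}{85200469} \approx 3.1338 \cdot 10^{-6}$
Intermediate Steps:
$y{\left(P \right)} = \frac{10}{7}$ ($y{\left(P \right)} = \left(- \frac{1}{7}\right) \left(-10\right) = \frac{10}{7}$)
$s{\left(I,d \right)} = 15 - d$ ($s{\left(I,d \right)} = \left(-15 + d\right) \left(-1\right) = 15 - d$)
$G = 319091$ ($G = 28120 - -290971 = 28120 + 290971 = 319091$)
$\frac{1}{s{\left(y{\left(-18 \right)},\frac{833}{267} \right)} + G} = \frac{1}{\left(15 - \frac{833}{267}\right) + 319091} = \frac{1}{\frac{3172}{267} + 319091} = \frac{1}{\frac{85200469}{267}} = \frac{267}{85200469}$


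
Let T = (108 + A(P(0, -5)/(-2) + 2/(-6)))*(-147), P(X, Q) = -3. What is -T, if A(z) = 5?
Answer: 16611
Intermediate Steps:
T = -16611 (T = (108 + 5)*(-147) = 113*(-147) = -16611)
-T = -1*(-16611) = 16611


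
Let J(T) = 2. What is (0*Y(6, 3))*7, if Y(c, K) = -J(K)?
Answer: 0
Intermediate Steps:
Y(c, K) = -2 (Y(c, K) = -1*2 = -2)
(0*Y(6, 3))*7 = (0*(-2))*7 = 0*7 = 0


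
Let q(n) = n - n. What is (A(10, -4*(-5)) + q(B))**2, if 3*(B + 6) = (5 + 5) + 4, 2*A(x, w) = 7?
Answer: 49/4 ≈ 12.250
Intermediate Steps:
A(x, w) = 7/2 (A(x, w) = (1/2)*7 = 7/2)
B = -4/3 (B = -6 + ((5 + 5) + 4)/3 = -6 + (10 + 4)/3 = -6 + (1/3)*14 = -6 + 14/3 = -4/3 ≈ -1.3333)
q(n) = 0
(A(10, -4*(-5)) + q(B))**2 = (7/2 + 0)**2 = (7/2)**2 = 49/4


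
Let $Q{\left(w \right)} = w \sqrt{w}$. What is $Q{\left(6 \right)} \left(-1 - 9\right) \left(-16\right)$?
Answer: $960 \sqrt{6} \approx 2351.5$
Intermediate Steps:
$Q{\left(w \right)} = w^{\frac{3}{2}}$
$Q{\left(6 \right)} \left(-1 - 9\right) \left(-16\right) = 6^{\frac{3}{2}} \left(-1 - 9\right) \left(-16\right) = 6 \sqrt{6} \left(-10\right) \left(-16\right) = - 60 \sqrt{6} \left(-16\right) = 960 \sqrt{6}$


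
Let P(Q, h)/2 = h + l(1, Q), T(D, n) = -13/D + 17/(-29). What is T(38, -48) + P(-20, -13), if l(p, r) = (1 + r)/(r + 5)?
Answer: -403249/16530 ≈ -24.395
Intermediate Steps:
l(p, r) = (1 + r)/(5 + r)
T(D, n) = -17/29 - 13/D (T(D, n) = -13/D + 17*(-1/29) = -13/D - 17/29 = -17/29 - 13/D)
P(Q, h) = 2*h + 2*(1 + Q)/(5 + Q) (P(Q, h) = 2*(h + (1 + Q)/(5 + Q)) = 2*h + 2*(1 + Q)/(5 + Q))
T(38, -48) + P(-20, -13) = (-17/29 - 13/38) + 2*(1 - 20 - 13*(5 - 20))/(5 - 20) = (-17/29 - 13*1/38) + 2*(1 - 20 - 13*(-15))/(-15) = (-17/29 - 13/38) + 2*(-1/15)*(1 - 20 + 195) = -1023/1102 + 2*(-1/15)*176 = -1023/1102 - 352/15 = -403249/16530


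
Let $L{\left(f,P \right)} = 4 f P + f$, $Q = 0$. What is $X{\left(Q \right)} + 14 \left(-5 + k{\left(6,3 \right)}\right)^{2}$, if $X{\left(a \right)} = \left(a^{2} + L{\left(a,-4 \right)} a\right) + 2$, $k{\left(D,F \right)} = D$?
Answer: $16$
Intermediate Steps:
$L{\left(f,P \right)} = f + 4 P f$ ($L{\left(f,P \right)} = 4 P f + f = f + 4 P f$)
$X{\left(a \right)} = 2 - 14 a^{2}$ ($X{\left(a \right)} = \left(a^{2} + a \left(1 + 4 \left(-4\right)\right) a\right) + 2 = \left(a^{2} + a \left(1 - 16\right) a\right) + 2 = \left(a^{2} + a \left(-15\right) a\right) + 2 = \left(a^{2} + - 15 a a\right) + 2 = \left(a^{2} - 15 a^{2}\right) + 2 = - 14 a^{2} + 2 = 2 - 14 a^{2}$)
$X{\left(Q \right)} + 14 \left(-5 + k{\left(6,3 \right)}\right)^{2} = \left(2 - 14 \cdot 0^{2}\right) + 14 \left(-5 + 6\right)^{2} = \left(2 - 0\right) + 14 \cdot 1^{2} = \left(2 + 0\right) + 14 \cdot 1 = 2 + 14 = 16$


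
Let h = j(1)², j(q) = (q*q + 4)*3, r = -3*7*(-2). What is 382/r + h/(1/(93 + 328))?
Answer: 1989416/21 ≈ 94734.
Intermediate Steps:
r = 42 (r = -21*(-2) = 42)
j(q) = 12 + 3*q² (j(q) = (q² + 4)*3 = (4 + q²)*3 = 12 + 3*q²)
h = 225 (h = (12 + 3*1²)² = (12 + 3*1)² = (12 + 3)² = 15² = 225)
382/r + h/(1/(93 + 328)) = 382/42 + 225/(1/(93 + 328)) = 382*(1/42) + 225/(1/421) = 191/21 + 225/(1/421) = 191/21 + 225*421 = 191/21 + 94725 = 1989416/21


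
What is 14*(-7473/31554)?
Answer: -17437/5259 ≈ -3.3157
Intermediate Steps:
14*(-7473/31554) = 14*(-7473*1/31554) = 14*(-2491/10518) = -17437/5259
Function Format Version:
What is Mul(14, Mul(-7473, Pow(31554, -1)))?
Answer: Rational(-17437, 5259) ≈ -3.3157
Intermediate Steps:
Mul(14, Mul(-7473, Pow(31554, -1))) = Mul(14, Mul(-7473, Rational(1, 31554))) = Mul(14, Rational(-2491, 10518)) = Rational(-17437, 5259)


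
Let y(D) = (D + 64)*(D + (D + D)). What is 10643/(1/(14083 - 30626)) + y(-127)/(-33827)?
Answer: -5955823473226/33827 ≈ -1.7607e+8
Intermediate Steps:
y(D) = 3*D*(64 + D) (y(D) = (64 + D)*(D + 2*D) = (64 + D)*(3*D) = 3*D*(64 + D))
10643/(1/(14083 - 30626)) + y(-127)/(-33827) = 10643/(1/(14083 - 30626)) + (3*(-127)*(64 - 127))/(-33827) = 10643/(1/(-16543)) + (3*(-127)*(-63))*(-1/33827) = 10643/(-1/16543) + 24003*(-1/33827) = 10643*(-16543) - 24003/33827 = -176067149 - 24003/33827 = -5955823473226/33827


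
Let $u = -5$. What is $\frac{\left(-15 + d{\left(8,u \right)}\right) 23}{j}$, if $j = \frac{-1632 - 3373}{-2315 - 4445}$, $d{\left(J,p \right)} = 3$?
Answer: $- \frac{28704}{77} \approx -372.78$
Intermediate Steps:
$j = \frac{77}{104}$ ($j = - \frac{5005}{-6760} = \left(-5005\right) \left(- \frac{1}{6760}\right) = \frac{77}{104} \approx 0.74039$)
$\frac{\left(-15 + d{\left(8,u \right)}\right) 23}{j} = \frac{\left(-15 + 3\right) 23}{\frac{77}{104}} = \left(-12\right) 23 \cdot \frac{104}{77} = \left(-276\right) \frac{104}{77} = - \frac{28704}{77}$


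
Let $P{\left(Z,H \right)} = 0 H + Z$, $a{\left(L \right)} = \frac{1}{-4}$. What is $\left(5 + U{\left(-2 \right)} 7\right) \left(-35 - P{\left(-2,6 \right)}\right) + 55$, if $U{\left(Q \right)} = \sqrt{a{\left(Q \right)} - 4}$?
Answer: $-110 - \frac{231 i \sqrt{17}}{2} \approx -110.0 - 476.22 i$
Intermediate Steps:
$a{\left(L \right)} = - \frac{1}{4}$
$U{\left(Q \right)} = \frac{i \sqrt{17}}{2}$ ($U{\left(Q \right)} = \sqrt{- \frac{1}{4} - 4} = \sqrt{- \frac{17}{4}} = \frac{i \sqrt{17}}{2}$)
$P{\left(Z,H \right)} = Z$ ($P{\left(Z,H \right)} = 0 + Z = Z$)
$\left(5 + U{\left(-2 \right)} 7\right) \left(-35 - P{\left(-2,6 \right)}\right) + 55 = \left(5 + \frac{i \sqrt{17}}{2} \cdot 7\right) \left(-35 - -2\right) + 55 = \left(5 + \frac{7 i \sqrt{17}}{2}\right) \left(-35 + 2\right) + 55 = \left(5 + \frac{7 i \sqrt{17}}{2}\right) \left(-33\right) + 55 = \left(-165 - \frac{231 i \sqrt{17}}{2}\right) + 55 = -110 - \frac{231 i \sqrt{17}}{2}$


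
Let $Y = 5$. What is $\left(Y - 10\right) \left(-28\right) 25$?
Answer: $3500$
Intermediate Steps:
$\left(Y - 10\right) \left(-28\right) 25 = \left(5 - 10\right) \left(-28\right) 25 = \left(-5\right) \left(-28\right) 25 = 140 \cdot 25 = 3500$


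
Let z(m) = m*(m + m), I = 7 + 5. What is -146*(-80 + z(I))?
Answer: -30368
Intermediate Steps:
I = 12
z(m) = 2*m**2 (z(m) = m*(2*m) = 2*m**2)
-146*(-80 + z(I)) = -146*(-80 + 2*12**2) = -146*(-80 + 2*144) = -146*(-80 + 288) = -146*208 = -30368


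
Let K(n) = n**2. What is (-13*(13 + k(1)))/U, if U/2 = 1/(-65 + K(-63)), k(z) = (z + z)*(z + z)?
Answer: -431392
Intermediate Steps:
k(z) = 4*z**2 (k(z) = (2*z)*(2*z) = 4*z**2)
U = 1/1952 (U = 2/(-65 + (-63)**2) = 2/(-65 + 3969) = 2/3904 = 2*(1/3904) = 1/1952 ≈ 0.00051230)
(-13*(13 + k(1)))/U = (-13*(13 + 4*1**2))/(1/1952) = -13*(13 + 4*1)*1952 = -13*(13 + 4)*1952 = -13*17*1952 = -221*1952 = -431392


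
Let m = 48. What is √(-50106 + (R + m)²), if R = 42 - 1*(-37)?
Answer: I*√33977 ≈ 184.33*I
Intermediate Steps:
R = 79 (R = 42 + 37 = 79)
√(-50106 + (R + m)²) = √(-50106 + (79 + 48)²) = √(-50106 + 127²) = √(-50106 + 16129) = √(-33977) = I*√33977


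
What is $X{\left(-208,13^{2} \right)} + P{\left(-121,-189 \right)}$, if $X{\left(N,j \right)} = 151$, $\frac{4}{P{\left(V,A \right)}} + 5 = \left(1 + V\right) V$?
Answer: $\frac{2191769}{14515} \approx 151.0$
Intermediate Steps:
$P{\left(V,A \right)} = \frac{4}{-5 + V \left(1 + V\right)}$ ($P{\left(V,A \right)} = \frac{4}{-5 + \left(1 + V\right) V} = \frac{4}{-5 + V \left(1 + V\right)}$)
$X{\left(-208,13^{2} \right)} + P{\left(-121,-189 \right)} = 151 + \frac{4}{-5 - 121 + \left(-121\right)^{2}} = 151 + \frac{4}{-5 - 121 + 14641} = 151 + \frac{4}{14515} = \frac{2191769}{14515}$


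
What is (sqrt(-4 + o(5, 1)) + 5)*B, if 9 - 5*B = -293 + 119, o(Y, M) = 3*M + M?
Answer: 183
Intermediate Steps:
o(Y, M) = 4*M
B = 183/5 (B = 9/5 - (-293 + 119)/5 = 9/5 - 1/5*(-174) = 9/5 + 174/5 = 183/5 ≈ 36.600)
(sqrt(-4 + o(5, 1)) + 5)*B = (sqrt(-4 + 4*1) + 5)*(183/5) = (sqrt(-4 + 4) + 5)*(183/5) = (sqrt(0) + 5)*(183/5) = (0 + 5)*(183/5) = 5*(183/5) = 183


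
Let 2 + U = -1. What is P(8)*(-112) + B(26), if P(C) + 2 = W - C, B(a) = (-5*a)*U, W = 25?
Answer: -1290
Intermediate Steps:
U = -3 (U = -2 - 1 = -3)
B(a) = 15*a (B(a) = -5*a*(-3) = 15*a)
P(C) = 23 - C (P(C) = -2 + (25 - C) = 23 - C)
P(8)*(-112) + B(26) = (23 - 1*8)*(-112) + 15*26 = (23 - 8)*(-112) + 390 = 15*(-112) + 390 = -1680 + 390 = -1290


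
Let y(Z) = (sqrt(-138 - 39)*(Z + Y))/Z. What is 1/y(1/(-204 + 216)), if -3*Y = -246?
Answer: -I*sqrt(177)/174345 ≈ -7.6309e-5*I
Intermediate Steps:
Y = 82 (Y = -1/3*(-246) = 82)
y(Z) = I*sqrt(177)*(82 + Z)/Z (y(Z) = (sqrt(-138 - 39)*(Z + 82))/Z = (sqrt(-177)*(82 + Z))/Z = ((I*sqrt(177))*(82 + Z))/Z = (I*sqrt(177)*(82 + Z))/Z = I*sqrt(177)*(82 + Z)/Z)
1/y(1/(-204 + 216)) = 1/(I*sqrt(177)*(82 + 1/(-204 + 216))/(1/(-204 + 216))) = 1/(I*sqrt(177)*(82 + 1/12)/(1/12)) = 1/(I*sqrt(177)*12*(985/12)) = 1/(985*I*sqrt(177)) = -I*sqrt(177)/174345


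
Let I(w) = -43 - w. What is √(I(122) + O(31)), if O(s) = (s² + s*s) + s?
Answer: 2*√447 ≈ 42.285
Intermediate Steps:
O(s) = s + 2*s² (O(s) = (s² + s²) + s = 2*s² + s = s + 2*s²)
√(I(122) + O(31)) = √((-43 - 1*122) + 31*(1 + 2*31)) = √((-43 - 122) + 31*(1 + 62)) = √(-165 + 31*63) = √(-165 + 1953) = √1788 = 2*√447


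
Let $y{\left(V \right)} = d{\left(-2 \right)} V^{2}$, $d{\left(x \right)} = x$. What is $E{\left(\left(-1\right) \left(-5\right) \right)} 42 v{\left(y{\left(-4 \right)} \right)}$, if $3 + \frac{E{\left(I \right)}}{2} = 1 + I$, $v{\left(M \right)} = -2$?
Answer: $-504$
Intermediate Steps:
$y{\left(V \right)} = - 2 V^{2}$
$E{\left(I \right)} = -4 + 2 I$ ($E{\left(I \right)} = -6 + 2 \left(1 + I\right) = -6 + \left(2 + 2 I\right) = -4 + 2 I$)
$E{\left(\left(-1\right) \left(-5\right) \right)} 42 v{\left(y{\left(-4 \right)} \right)} = \left(-4 + 2 \left(\left(-1\right) \left(-5\right)\right)\right) 42 \left(-2\right) = \left(-4 + 2 \cdot 5\right) 42 \left(-2\right) = \left(-4 + 10\right) 42 \left(-2\right) = 6 \cdot 42 \left(-2\right) = 252 \left(-2\right) = -504$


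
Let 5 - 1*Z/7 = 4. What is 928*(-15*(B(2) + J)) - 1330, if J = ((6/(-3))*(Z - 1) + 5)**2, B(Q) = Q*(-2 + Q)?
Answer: -683410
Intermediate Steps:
Z = 7 (Z = 35 - 7*4 = 35 - 28 = 7)
J = 49 (J = ((6/(-3))*(7 - 1) + 5)**2 = ((6*(-1/3))*6 + 5)**2 = (-2*6 + 5)**2 = (-12 + 5)**2 = (-7)**2 = 49)
928*(-15*(B(2) + J)) - 1330 = 928*(-15*(2*(-2 + 2) + 49)) - 1330 = 928*(-15*(2*0 + 49)) - 1330 = 928*(-15*(0 + 49)) - 1330 = 928*(-15*49) - 1330 = 928*(-735) - 1330 = -682080 - 1330 = -683410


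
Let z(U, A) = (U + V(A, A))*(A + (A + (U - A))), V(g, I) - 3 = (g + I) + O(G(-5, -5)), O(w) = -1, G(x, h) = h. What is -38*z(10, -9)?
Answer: 228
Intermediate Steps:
V(g, I) = 2 + I + g (V(g, I) = 3 + ((g + I) - 1) = 3 + ((I + g) - 1) = 3 + (-1 + I + g) = 2 + I + g)
z(U, A) = (A + U)*(2 + U + 2*A) (z(U, A) = (U + (2 + A + A))*(A + (A + (U - A))) = (U + (2 + 2*A))*(A + U) = (2 + U + 2*A)*(A + U) = (A + U)*(2 + U + 2*A))
-38*z(10, -9) = -38*(10² - 9*10 + 2*(-9)*(1 - 9) + 2*10*(1 - 9)) = -38*(100 - 90 + 2*(-9)*(-8) + 2*10*(-8)) = -38*(100 - 90 + 144 - 160) = -38*(-6) = 228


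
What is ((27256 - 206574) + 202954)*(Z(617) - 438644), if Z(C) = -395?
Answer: -10377125804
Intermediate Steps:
((27256 - 206574) + 202954)*(Z(617) - 438644) = ((27256 - 206574) + 202954)*(-395 - 438644) = (-179318 + 202954)*(-439039) = 23636*(-439039) = -10377125804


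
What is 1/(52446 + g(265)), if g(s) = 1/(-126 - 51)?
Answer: 177/9282941 ≈ 1.9067e-5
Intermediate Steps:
g(s) = -1/177 (g(s) = 1/(-177) = -1/177)
1/(52446 + g(265)) = 1/(52446 - 1/177) = 1/(9282941/177) = 177/9282941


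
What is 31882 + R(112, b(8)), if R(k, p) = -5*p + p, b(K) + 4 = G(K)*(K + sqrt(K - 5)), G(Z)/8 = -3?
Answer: 32666 + 96*sqrt(3) ≈ 32832.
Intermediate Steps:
G(Z) = -24 (G(Z) = 8*(-3) = -24)
b(K) = -4 - 24*K - 24*sqrt(-5 + K) (b(K) = -4 - 24*(K + sqrt(K - 5)) = -4 - 24*(K + sqrt(-5 + K)) = -4 + (-24*K - 24*sqrt(-5 + K)) = -4 - 24*K - 24*sqrt(-5 + K))
R(k, p) = -4*p
31882 + R(112, b(8)) = 31882 - 4*(-4 - 24*8 - 24*sqrt(-5 + 8)) = 31882 - 4*(-4 - 192 - 24*sqrt(3)) = 31882 - 4*(-196 - 24*sqrt(3)) = 31882 + (784 + 96*sqrt(3)) = 32666 + 96*sqrt(3)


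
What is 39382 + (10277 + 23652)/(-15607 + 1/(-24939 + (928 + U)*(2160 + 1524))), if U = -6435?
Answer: 12484221209766397/317020730290 ≈ 39380.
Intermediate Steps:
39382 + (10277 + 23652)/(-15607 + 1/(-24939 + (928 + U)*(2160 + 1524))) = 39382 + (10277 + 23652)/(-15607 + 1/(-24939 + (928 - 6435)*(2160 + 1524))) = 39382 + 33929/(-15607 + 1/(-24939 - 5507*3684)) = 39382 + 33929/(-15607 + 1/(-24939 - 20287788)) = 39382 + 33929/(-15607 + 1/(-20312727)) = 39382 + 33929/(-15607 - 1/20312727) = 39382 + 33929/(-317020730290/20312727) = 39382 + 33929*(-20312727/317020730290) = 39382 - 689190514383/317020730290 = 12484221209766397/317020730290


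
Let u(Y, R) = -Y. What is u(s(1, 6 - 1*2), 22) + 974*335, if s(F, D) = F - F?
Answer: 326290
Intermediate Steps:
s(F, D) = 0
u(s(1, 6 - 1*2), 22) + 974*335 = -1*0 + 974*335 = 0 + 326290 = 326290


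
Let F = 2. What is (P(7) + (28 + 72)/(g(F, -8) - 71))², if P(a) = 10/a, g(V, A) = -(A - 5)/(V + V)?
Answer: 8100/3598609 ≈ 0.0022509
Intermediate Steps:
g(V, A) = -(-5 + A)/(2*V)
(P(7) + (28 + 72)/(g(F, -8) - 71))² = (10/7 + (28 + 72)/((½)*(5 - 1*(-8))/2 - 71))² = (10*(⅐) + 100/((½)*(½)*(5 + 8) - 71))² = (10/7 + 100/((½)*(½)*13 - 71))² = (10/7 + 100/(13/4 - 71))² = (10/7 + 100/(-271/4))² = (10/7 + 100*(-4/271))² = (10/7 - 400/271)² = (-90/1897)² = 8100/3598609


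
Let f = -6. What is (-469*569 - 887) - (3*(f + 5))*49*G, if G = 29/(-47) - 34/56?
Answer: -50370455/188 ≈ -2.6793e+5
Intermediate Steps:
G = -1611/1316 (G = 29*(-1/47) - 34*1/56 = -29/47 - 17/28 = -1611/1316 ≈ -1.2242)
(-469*569 - 887) - (3*(f + 5))*49*G = (-469*569 - 887) - (3*(-6 + 5))*49*(-1611)/1316 = (-266861 - 887) - (3*(-1))*49*(-1611)/1316 = -267748 - (-3*49)*(-1611)/1316 = -267748 - (-147)*(-1611)/1316 = -267748 - 1*33831/188 = -267748 - 33831/188 = -50370455/188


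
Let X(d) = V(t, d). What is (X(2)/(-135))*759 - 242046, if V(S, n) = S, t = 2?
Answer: -10892576/45 ≈ -2.4206e+5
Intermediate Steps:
X(d) = 2
(X(2)/(-135))*759 - 242046 = (2/(-135))*759 - 242046 = (2*(-1/135))*759 - 242046 = -2/135*759 - 242046 = -506/45 - 242046 = -10892576/45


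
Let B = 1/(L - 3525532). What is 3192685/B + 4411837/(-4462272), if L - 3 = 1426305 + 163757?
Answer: -27573880059110721277/4462272 ≈ -6.1793e+12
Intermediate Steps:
L = 1590065 (L = 3 + (1426305 + 163757) = 3 + 1590062 = 1590065)
B = -1/1935467 (B = 1/(1590065 - 3525532) = 1/(-1935467) = -1/1935467 ≈ -5.1667e-7)
3192685/B + 4411837/(-4462272) = 3192685/(-1/1935467) + 4411837/(-4462272) = 3192685*(-1935467) + 4411837*(-1/4462272) = -6179336458895 - 4411837/4462272 = -27573880059110721277/4462272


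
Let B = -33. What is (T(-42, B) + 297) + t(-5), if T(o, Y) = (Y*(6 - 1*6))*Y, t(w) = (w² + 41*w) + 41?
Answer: 158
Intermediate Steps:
t(w) = 41 + w² + 41*w
T(o, Y) = 0 (T(o, Y) = (Y*(6 - 6))*Y = (Y*0)*Y = 0*Y = 0)
(T(-42, B) + 297) + t(-5) = (0 + 297) + (41 + (-5)² + 41*(-5)) = 297 + (41 + 25 - 205) = 297 - 139 = 158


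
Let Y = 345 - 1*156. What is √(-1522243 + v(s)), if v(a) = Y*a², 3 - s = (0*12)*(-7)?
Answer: I*√1520542 ≈ 1233.1*I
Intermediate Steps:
Y = 189 (Y = 345 - 156 = 189)
s = 3 (s = 3 - 0*12*(-7) = 3 - 0*(-7) = 3 - 1*0 = 3 + 0 = 3)
v(a) = 189*a²
√(-1522243 + v(s)) = √(-1522243 + 189*3²) = √(-1522243 + 189*9) = √(-1522243 + 1701) = √(-1520542) = I*√1520542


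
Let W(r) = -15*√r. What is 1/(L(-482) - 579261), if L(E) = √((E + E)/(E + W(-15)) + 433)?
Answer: 1/(-579261 + √15*√((13978 + 433*I*√15)/(482 + 15*I*√15))) ≈ -1.7264e-6 + 0.e-14*I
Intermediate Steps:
L(E) = √(433 + 2*E/(E - 15*I*√15)) (L(E) = √((E + E)/(E - 15*I*√15) + 433) = √((2*E)/(E - 15*I*√15) + 433) = √(2*E/(E - 15*I*√15) + 433) = √(433 + 2*E/(E - 15*I*√15)))
1/(L(-482) - 579261) = 1/(√15*√((29*(-482) - 433*I*√15)/(-482 - 15*I*√15)) - 579261) = 1/(√15*√((-13978 - 433*I*√15)/(-482 - 15*I*√15)) - 579261) = 1/(-579261 + √15*√((-13978 - 433*I*√15)/(-482 - 15*I*√15)))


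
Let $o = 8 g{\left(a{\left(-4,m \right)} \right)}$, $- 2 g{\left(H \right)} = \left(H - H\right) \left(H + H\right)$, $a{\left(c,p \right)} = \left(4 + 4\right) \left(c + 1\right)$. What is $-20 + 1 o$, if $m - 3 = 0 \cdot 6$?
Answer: $-20$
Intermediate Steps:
$m = 3$ ($m = 3 + 0 \cdot 6 = 3 + 0 = 3$)
$a{\left(c,p \right)} = 8 + 8 c$ ($a{\left(c,p \right)} = 8 \left(1 + c\right) = 8 + 8 c$)
$g{\left(H \right)} = 0$ ($g{\left(H \right)} = - \frac{\left(H - H\right) \left(H + H\right)}{2} = - \frac{0 \cdot 2 H}{2} = \left(- \frac{1}{2}\right) 0 = 0$)
$o = 0$ ($o = 8 \cdot 0 = 0$)
$-20 + 1 o = -20 + 1 \cdot 0 = -20 + 0 = -20$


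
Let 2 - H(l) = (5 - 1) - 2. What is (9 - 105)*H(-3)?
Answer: 0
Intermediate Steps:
H(l) = 0 (H(l) = 2 - ((5 - 1) - 2) = 2 - (4 - 2) = 2 - 1*2 = 2 - 2 = 0)
(9 - 105)*H(-3) = (9 - 105)*0 = -96*0 = 0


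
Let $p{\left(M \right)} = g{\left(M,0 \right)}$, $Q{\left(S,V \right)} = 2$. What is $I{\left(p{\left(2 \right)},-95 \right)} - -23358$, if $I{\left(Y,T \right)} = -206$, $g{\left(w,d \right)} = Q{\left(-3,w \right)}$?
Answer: $23152$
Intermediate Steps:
$g{\left(w,d \right)} = 2$
$p{\left(M \right)} = 2$
$I{\left(p{\left(2 \right)},-95 \right)} - -23358 = -206 - -23358 = -206 + 23358 = 23152$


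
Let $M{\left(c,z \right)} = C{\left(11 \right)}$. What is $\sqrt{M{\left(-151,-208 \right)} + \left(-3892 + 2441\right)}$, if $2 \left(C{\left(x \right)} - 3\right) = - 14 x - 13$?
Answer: $\frac{i \sqrt{6126}}{2} \approx 39.134 i$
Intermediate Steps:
$C{\left(x \right)} = - \frac{7}{2} - 7 x$ ($C{\left(x \right)} = 3 + \frac{- 14 x - 13}{2} = 3 + \frac{-13 - 14 x}{2} = 3 - \left(\frac{13}{2} + 7 x\right) = - \frac{7}{2} - 7 x$)
$M{\left(c,z \right)} = - \frac{161}{2}$ ($M{\left(c,z \right)} = - \frac{7}{2} - 77 = - \frac{161}{2}$)
$\sqrt{M{\left(-151,-208 \right)} + \left(-3892 + 2441\right)} = \sqrt{- \frac{161}{2} + \left(-3892 + 2441\right)} = \sqrt{- \frac{161}{2} - 1451} = \sqrt{- \frac{3063}{2}} = \frac{i \sqrt{6126}}{2}$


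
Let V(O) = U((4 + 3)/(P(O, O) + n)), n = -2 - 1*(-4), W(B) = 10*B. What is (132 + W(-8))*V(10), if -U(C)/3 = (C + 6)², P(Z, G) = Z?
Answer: -81133/12 ≈ -6761.1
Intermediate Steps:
n = 2 (n = -2 + 4 = 2)
U(C) = -3*(6 + C)² (U(C) = -3*(C + 6)² = -3*(6 + C)²)
V(O) = -3*(6 + 7/(2 + O))² (V(O) = -3*(6 + (4 + 3)/(O + 2))² = -3*(6 + 7/(2 + O))²)
(132 + W(-8))*V(10) = (132 + 10*(-8))*(-3*(19 + 6*10)²/(2 + 10)²) = (132 - 80)*(-3*(19 + 60)²/12²) = 52*(-3*1/144*79²) = 52*(-3*1/144*6241) = 52*(-6241/48) = -81133/12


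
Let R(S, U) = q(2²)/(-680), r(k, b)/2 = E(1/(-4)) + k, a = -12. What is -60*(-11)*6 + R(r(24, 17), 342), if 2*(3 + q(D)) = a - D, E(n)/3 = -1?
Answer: 2692811/680 ≈ 3960.0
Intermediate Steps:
E(n) = -3 (E(n) = 3*(-1) = -3)
r(k, b) = -6 + 2*k (r(k, b) = 2*(-3 + k) = -6 + 2*k)
q(D) = -9 - D/2 (q(D) = -3 + (-12 - D)/2 = -3 + (-6 - D/2) = -9 - D/2)
R(S, U) = 11/680 (R(S, U) = (-9 - ½*2²)/(-680) = (-9 - ½*4)*(-1/680) = (-9 - 2)*(-1/680) = -11*(-1/680) = 11/680)
-60*(-11)*6 + R(r(24, 17), 342) = -60*(-11)*6 + 11/680 = 660*6 + 11/680 = 3960 + 11/680 = 2692811/680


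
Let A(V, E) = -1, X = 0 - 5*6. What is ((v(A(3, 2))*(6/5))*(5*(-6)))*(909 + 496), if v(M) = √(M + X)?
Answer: -50580*I*√31 ≈ -2.8162e+5*I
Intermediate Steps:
X = -30 (X = 0 - 30 = -30)
v(M) = √(-30 + M) (v(M) = √(M - 30) = √(-30 + M))
((v(A(3, 2))*(6/5))*(5*(-6)))*(909 + 496) = ((√(-30 - 1)*(6/5))*(5*(-6)))*(909 + 496) = ((√(-31)*(6*(⅕)))*(-30))*1405 = (((I*√31)*(6/5))*(-30))*1405 = ((6*I*√31/5)*(-30))*1405 = -36*I*√31*1405 = -50580*I*√31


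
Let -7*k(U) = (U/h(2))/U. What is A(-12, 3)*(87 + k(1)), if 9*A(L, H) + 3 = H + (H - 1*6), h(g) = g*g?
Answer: -2435/84 ≈ -28.988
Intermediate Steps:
h(g) = g²
A(L, H) = -1 + 2*H/9 (A(L, H) = -⅓ + (H + (H - 1*6))/9 = -⅓ + (H + (H - 6))/9 = -⅓ + (H + (-6 + H))/9 = -⅓ + (-6 + 2*H)/9 = -⅓ + (-⅔ + 2*H/9) = -1 + 2*H/9)
k(U) = -1/28 (k(U) = -U/(2²)/(7*U) = -U/4/(7*U) = -⅐*¼ = -1/28)
A(-12, 3)*(87 + k(1)) = (-1 + (2/9)*3)*(87 - 1/28) = (-1 + ⅔)*(2435/28) = -⅓*2435/28 = -2435/84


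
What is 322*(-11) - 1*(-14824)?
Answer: 11282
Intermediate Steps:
322*(-11) - 1*(-14824) = -3542 + 14824 = 11282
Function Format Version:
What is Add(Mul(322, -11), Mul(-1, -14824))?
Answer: 11282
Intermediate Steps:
Add(Mul(322, -11), Mul(-1, -14824)) = Add(-3542, 14824) = 11282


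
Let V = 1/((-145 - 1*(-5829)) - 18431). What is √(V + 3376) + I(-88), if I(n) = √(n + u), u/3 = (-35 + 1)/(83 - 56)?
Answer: √548552753637/12747 + I*√826/3 ≈ 58.103 + 9.5801*I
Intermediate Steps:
V = -1/12747 (V = 1/((-145 + 5829) - 18431) = 1/(5684 - 18431) = 1/(-12747) = -1/12747 ≈ -7.8450e-5)
u = -34/9 (u = 3*((-35 + 1)/(83 - 56)) = 3*(-34/27) = -34/9 ≈ -3.7778)
I(n) = √(-34/9 + n) (I(n) = √(n - 34/9) = √(-34/9 + n))
√(V + 3376) + I(-88) = √(-1/12747 + 3376) + √(-34 + 9*(-88))/3 = √(43033871/12747) + √(-34 - 792)/3 = √548552753637/12747 + √(-826)/3 = √548552753637/12747 + (I*√826)/3 = √548552753637/12747 + I*√826/3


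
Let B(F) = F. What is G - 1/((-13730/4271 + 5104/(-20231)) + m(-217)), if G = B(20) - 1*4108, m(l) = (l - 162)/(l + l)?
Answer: -397584401094902/97265631497 ≈ -4087.6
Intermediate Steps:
m(l) = (-162 + l)/(2*l) (m(l) = (-162 + l)/((2*l)) = (-162 + l)*(1/(2*l)) = (-162 + l)/(2*l))
G = -4088 (G = 20 - 1*4108 = 20 - 4108 = -4088)
G - 1/((-13730/4271 + 5104/(-20231)) + m(-217)) = -4088 - 1/((-13730/4271 + 5104/(-20231)) + (½)*(-162 - 217)/(-217)) = -4088 - 1/((-13730*1/4271 + 5104*(-1/20231)) + (½)*(-1/217)*(-379)) = -4088 - 1/((-13730/4271 - 5104/20231) + 379/434) = -4088 - 1/(-299570814/86406601 + 379/434) = -4088 - 1/(-97265631497/37500464834) = -4088 - 1*(-37500464834/97265631497) = -4088 + 37500464834/97265631497 = -397584401094902/97265631497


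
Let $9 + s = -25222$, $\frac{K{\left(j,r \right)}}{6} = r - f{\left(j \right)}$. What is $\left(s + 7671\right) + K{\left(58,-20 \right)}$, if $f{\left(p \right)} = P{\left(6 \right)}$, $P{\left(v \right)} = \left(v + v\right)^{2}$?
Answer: $-18544$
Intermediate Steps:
$P{\left(v \right)} = 4 v^{2}$ ($P{\left(v \right)} = \left(2 v\right)^{2} = 4 v^{2}$)
$f{\left(p \right)} = 144$ ($f{\left(p \right)} = 4 \cdot 6^{2} = 4 \cdot 36 = 144$)
$K{\left(j,r \right)} = -864 + 6 r$ ($K{\left(j,r \right)} = 6 \left(r - 144\right) = 6 \left(-144 + r\right) = -864 + 6 r$)
$s = -25231$ ($s = -9 - 25222 = -25231$)
$\left(s + 7671\right) + K{\left(58,-20 \right)} = \left(-25231 + 7671\right) + \left(-864 + 6 \left(-20\right)\right) = -17560 - 984 = -18544$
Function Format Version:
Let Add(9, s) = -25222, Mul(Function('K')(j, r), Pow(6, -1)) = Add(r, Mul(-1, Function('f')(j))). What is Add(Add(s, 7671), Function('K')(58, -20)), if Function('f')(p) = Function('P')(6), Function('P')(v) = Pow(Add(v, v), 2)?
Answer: -18544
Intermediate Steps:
Function('P')(v) = Mul(4, Pow(v, 2)) (Function('P')(v) = Pow(Mul(2, v), 2) = Mul(4, Pow(v, 2)))
Function('f')(p) = 144 (Function('f')(p) = Mul(4, Pow(6, 2)) = Mul(4, 36) = 144)
Function('K')(j, r) = Add(-864, Mul(6, r)) (Function('K')(j, r) = Mul(6, Add(r, Mul(-1, 144))) = Mul(6, Add(r, -144)) = Mul(6, Add(-144, r)) = Add(-864, Mul(6, r)))
s = -25231 (s = Add(-9, -25222) = -25231)
Add(Add(s, 7671), Function('K')(58, -20)) = Add(Add(-25231, 7671), Add(-864, Mul(6, -20))) = Add(-17560, Add(-864, -120)) = Add(-17560, -984) = -18544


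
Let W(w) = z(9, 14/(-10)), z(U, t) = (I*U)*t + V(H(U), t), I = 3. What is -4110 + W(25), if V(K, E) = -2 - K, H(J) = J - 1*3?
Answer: -20779/5 ≈ -4155.8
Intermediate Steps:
H(J) = -3 + J (H(J) = J - 3 = -3 + J)
z(U, t) = 1 - U + 3*U*t (z(U, t) = (3*U)*t + (-2 - (-3 + U)) = 3*U*t + (-2 + (3 - U)) = 3*U*t + (1 - U) = 1 - U + 3*U*t)
W(w) = -229/5 (W(w) = 1 - 1*9 + 3*9*(14/(-10)) = 1 - 9 + 3*9*(14*(-⅒)) = 1 - 9 + 3*9*(-7/5) = 1 - 9 - 189/5 = -229/5)
-4110 + W(25) = -4110 - 229/5 = -20779/5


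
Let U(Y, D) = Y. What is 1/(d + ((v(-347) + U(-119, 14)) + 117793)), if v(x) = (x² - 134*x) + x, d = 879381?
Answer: 1/1163615 ≈ 8.5939e-7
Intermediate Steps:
v(x) = x² - 133*x
1/(d + ((v(-347) + U(-119, 14)) + 117793)) = 1/(879381 + ((-347*(-133 - 347) - 119) + 117793)) = 1/(879381 + ((-347*(-480) - 119) + 117793)) = 1/(879381 + ((166560 - 119) + 117793)) = 1/(879381 + (166441 + 117793)) = 1/(879381 + 284234) = 1/1163615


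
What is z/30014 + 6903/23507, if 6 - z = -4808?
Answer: 160174670/352769549 ≈ 0.45405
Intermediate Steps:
z = 4814 (z = 6 - 1*(-4808) = 6 + 4808 = 4814)
z/30014 + 6903/23507 = 4814/30014 + 6903/23507 = 4814*(1/30014) + 6903*(1/23507) = 2407/15007 + 6903/23507 = 160174670/352769549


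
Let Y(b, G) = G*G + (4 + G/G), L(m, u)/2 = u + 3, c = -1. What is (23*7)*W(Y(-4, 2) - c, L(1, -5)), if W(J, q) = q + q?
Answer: -1288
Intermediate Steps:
L(m, u) = 6 + 2*u (L(m, u) = 2*(u + 3) = 2*(3 + u) = 6 + 2*u)
Y(b, G) = 5 + G² (Y(b, G) = G² + (4 + 1) = G² + 5 = 5 + G²)
W(J, q) = 2*q
(23*7)*W(Y(-4, 2) - c, L(1, -5)) = (23*7)*(2*(6 + 2*(-5))) = 161*(2*(6 - 10)) = 161*(2*(-4)) = 161*(-8) = -1288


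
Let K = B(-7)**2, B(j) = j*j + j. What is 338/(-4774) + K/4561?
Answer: 3439859/10887107 ≈ 0.31596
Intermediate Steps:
B(j) = j + j**2 (B(j) = j**2 + j = j + j**2)
K = 1764 (K = (-7*(1 - 7))**2 = (-7*(-6))**2 = 42**2 = 1764)
338/(-4774) + K/4561 = 338/(-4774) + 1764/4561 = 338*(-1/4774) + 1764*(1/4561) = -169/2387 + 1764/4561 = 3439859/10887107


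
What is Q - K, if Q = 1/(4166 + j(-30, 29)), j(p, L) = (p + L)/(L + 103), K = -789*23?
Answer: 9979235049/549911 ≈ 18147.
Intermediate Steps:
K = -18147
j(p, L) = (L + p)/(103 + L)
Q = 132/549911 (Q = 1/(4166 + (29 - 30)/(103 + 29)) = 1/(4166 - 1/132) = 1/(549911/132) = 132/549911 ≈ 0.00024004)
Q - K = 132/549911 - 1*(-18147) = 132/549911 + 18147 = 9979235049/549911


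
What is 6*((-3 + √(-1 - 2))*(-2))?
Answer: 36 - 12*I*√3 ≈ 36.0 - 20.785*I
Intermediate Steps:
6*((-3 + √(-1 - 2))*(-2)) = 6*((-3 + √(-3))*(-2)) = 6*((-3 + I*√3)*(-2)) = 6*(6 - 2*I*√3) = 36 - 12*I*√3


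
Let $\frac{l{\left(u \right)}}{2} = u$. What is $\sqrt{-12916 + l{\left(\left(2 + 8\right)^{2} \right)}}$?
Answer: $34 i \sqrt{11} \approx 112.77 i$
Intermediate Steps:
$l{\left(u \right)} = 2 u$
$\sqrt{-12916 + l{\left(\left(2 + 8\right)^{2} \right)}} = \sqrt{-12916 + 2 \left(2 + 8\right)^{2}} = \sqrt{-12916 + 2 \cdot 10^{2}} = \sqrt{-12916 + 2 \cdot 100} = \sqrt{-12916 + 200} = \sqrt{-12716} = 34 i \sqrt{11}$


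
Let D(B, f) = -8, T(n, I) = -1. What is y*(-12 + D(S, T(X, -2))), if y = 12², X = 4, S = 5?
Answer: -2880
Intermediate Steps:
y = 144
y*(-12 + D(S, T(X, -2))) = 144*(-12 - 8) = 144*(-20) = -2880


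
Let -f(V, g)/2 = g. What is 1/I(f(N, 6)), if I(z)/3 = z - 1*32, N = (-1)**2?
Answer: -1/132 ≈ -0.0075758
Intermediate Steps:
N = 1
f(V, g) = -2*g
I(z) = -96 + 3*z (I(z) = 3*(z - 1*32) = 3*(z - 32) = 3*(-32 + z) = -96 + 3*z)
1/I(f(N, 6)) = 1/(-96 + 3*(-2*6)) = 1/(-96 + 3*(-12)) = 1/(-96 - 36) = 1/(-132) = -1/132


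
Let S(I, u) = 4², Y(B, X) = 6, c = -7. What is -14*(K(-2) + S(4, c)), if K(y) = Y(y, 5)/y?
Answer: -182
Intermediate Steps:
S(I, u) = 16
K(y) = 6/y
-14*(K(-2) + S(4, c)) = -14*(6/(-2) + 16) = -14*(6*(-½) + 16) = -14*(-3 + 16) = -14*13 = -182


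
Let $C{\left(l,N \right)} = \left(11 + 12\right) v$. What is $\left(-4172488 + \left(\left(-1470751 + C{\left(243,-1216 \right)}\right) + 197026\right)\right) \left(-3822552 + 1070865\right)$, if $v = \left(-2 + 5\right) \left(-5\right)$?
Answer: $14987222843346$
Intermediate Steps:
$v = -15$ ($v = 3 \left(-5\right) = -15$)
$C{\left(l,N \right)} = -345$ ($C{\left(l,N \right)} = \left(11 + 12\right) \left(-15\right) = 23 \left(-15\right) = -345$)
$\left(-4172488 + \left(\left(-1470751 + C{\left(243,-1216 \right)}\right) + 197026\right)\right) \left(-3822552 + 1070865\right) = \left(-4172488 + \left(\left(-1470751 - 345\right) + 197026\right)\right) \left(-3822552 + 1070865\right) = \left(-4172488 + \left(-1471096 + 197026\right)\right) \left(-2751687\right) = \left(-4172488 - 1274070\right) \left(-2751687\right) = \left(-5446558\right) \left(-2751687\right) = 14987222843346$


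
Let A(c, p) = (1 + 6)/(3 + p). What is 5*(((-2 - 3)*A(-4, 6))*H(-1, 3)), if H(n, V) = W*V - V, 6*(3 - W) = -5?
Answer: -2975/18 ≈ -165.28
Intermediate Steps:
A(c, p) = 7/(3 + p)
W = 23/6 (W = 3 - ⅙*(-5) = 3 + ⅚ = 23/6 ≈ 3.8333)
H(n, V) = 17*V/6 (H(n, V) = 23*V/6 - V = 17*V/6)
5*(((-2 - 3)*A(-4, 6))*H(-1, 3)) = 5*(((-2 - 3)*(7/(3 + 6)))*((17/6)*3)) = 5*(-35/9*(17/2)) = 5*(-5*7/9*(17/2)) = 5*(-35/9*17/2) = 5*(-595/18) = -2975/18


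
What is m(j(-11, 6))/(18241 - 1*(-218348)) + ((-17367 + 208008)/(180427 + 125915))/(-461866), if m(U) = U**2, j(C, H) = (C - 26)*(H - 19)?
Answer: 3637220091402727/3719414464288812 ≈ 0.97790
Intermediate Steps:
j(C, H) = (-26 + C)*(-19 + H)
m(j(-11, 6))/(18241 - 1*(-218348)) + ((-17367 + 208008)/(180427 + 125915))/(-461866) = (494 - 26*6 - 19*(-11) - 11*6)**2/(18241 - 1*(-218348)) + ((-17367 + 208008)/(180427 + 125915))/(-461866) = (494 - 156 + 209 - 66)**2/(18241 + 218348) + (190641/306342)*(-1/461866) = 481**2/236589 + (190641*(1/306342))*(-1/461866) = 231361*(1/236589) + (63547/102114)*(-1/461866) = 231361/236589 - 63547/47162984724 = 3637220091402727/3719414464288812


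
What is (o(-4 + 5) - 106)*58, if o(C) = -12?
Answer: -6844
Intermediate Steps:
(o(-4 + 5) - 106)*58 = (-12 - 106)*58 = -118*58 = -6844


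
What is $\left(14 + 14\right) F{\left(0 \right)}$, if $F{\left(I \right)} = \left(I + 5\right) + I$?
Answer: $140$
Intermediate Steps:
$F{\left(I \right)} = 5 + 2 I$ ($F{\left(I \right)} = \left(5 + I\right) + I = 5 + 2 I$)
$\left(14 + 14\right) F{\left(0 \right)} = \left(14 + 14\right) \left(5 + 2 \cdot 0\right) = 28 \left(5 + 0\right) = 28 \cdot 5 = 140$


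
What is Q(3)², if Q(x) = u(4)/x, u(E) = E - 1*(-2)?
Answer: 4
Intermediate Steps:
u(E) = 2 + E (u(E) = E + 2 = 2 + E)
Q(x) = 6/x (Q(x) = (2 + 4)/x = 6/x)
Q(3)² = (6/3)² = (6*(⅓))² = 2² = 4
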